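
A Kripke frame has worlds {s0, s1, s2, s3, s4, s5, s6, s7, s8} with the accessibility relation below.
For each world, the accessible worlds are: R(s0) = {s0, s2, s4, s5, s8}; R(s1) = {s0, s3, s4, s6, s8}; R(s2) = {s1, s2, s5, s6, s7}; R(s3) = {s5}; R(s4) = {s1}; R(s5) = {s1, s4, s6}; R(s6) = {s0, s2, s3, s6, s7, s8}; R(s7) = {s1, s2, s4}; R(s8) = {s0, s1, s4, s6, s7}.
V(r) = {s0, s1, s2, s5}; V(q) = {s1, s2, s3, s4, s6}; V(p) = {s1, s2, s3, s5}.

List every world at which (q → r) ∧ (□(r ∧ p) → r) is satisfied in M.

s0, s1, s2, s5, s7, s8

Recall that □ψ holds at a world iff ψ holds at every accessible world, and ◇ψ holds iff ψ holds at some accessible world.
Let φ = (q → r) ∧ (□(r ∧ p) → r). Evaluate φ at each world:
  s0 (successors {s0, s2, s4, s5, s8}): φ is true.
  s1 (successors {s0, s3, s4, s6, s8}): φ is true.
  s2 (successors {s1, s2, s5, s6, s7}): φ is true.
  s3 (successors {s5}): φ is false.
  s4 (successors {s1}): φ is false.
  s5 (successors {s1, s4, s6}): φ is true.
  s6 (successors {s0, s2, s3, s6, s7, s8}): φ is false.
  s7 (successors {s1, s2, s4}): φ is true.
  s8 (successors {s0, s1, s4, s6, s7}): φ is true.
For instance, at s7:
  At s7: q → r is true, □(r ∧ p) → r is true, so (q → r) ∧ (□(r ∧ p) → r) is true.
    At s7: □(r ∧ p) is false, r is false, so □(r ∧ p) → r is true.
      At s7: □(r ∧ p) requires r ∧ p at every successor {s1, s2, s4}.
        r ∧ p fails at s4, so □(r ∧ p) is false at s7.
Satisfying worlds: {s0, s1, s2, s5, s7, s8}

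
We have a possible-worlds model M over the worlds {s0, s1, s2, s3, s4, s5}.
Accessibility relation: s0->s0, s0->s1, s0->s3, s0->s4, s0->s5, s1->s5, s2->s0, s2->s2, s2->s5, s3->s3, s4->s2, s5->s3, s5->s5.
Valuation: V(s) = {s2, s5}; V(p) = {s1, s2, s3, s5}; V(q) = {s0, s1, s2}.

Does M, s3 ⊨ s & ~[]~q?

No

Recall that []ψ holds at a world iff ψ holds at every accessible world, and <>ψ holds iff ψ holds at some accessible world.
At s3: s is false, ~[]~q is false, so s & ~[]~q is false.
  At s3: []~q is true, so ~[]~q is false.
    At s3: []~q requires ~q at every successor {s3}.
      At s3: ~q is true.
    So []~q is true at s3.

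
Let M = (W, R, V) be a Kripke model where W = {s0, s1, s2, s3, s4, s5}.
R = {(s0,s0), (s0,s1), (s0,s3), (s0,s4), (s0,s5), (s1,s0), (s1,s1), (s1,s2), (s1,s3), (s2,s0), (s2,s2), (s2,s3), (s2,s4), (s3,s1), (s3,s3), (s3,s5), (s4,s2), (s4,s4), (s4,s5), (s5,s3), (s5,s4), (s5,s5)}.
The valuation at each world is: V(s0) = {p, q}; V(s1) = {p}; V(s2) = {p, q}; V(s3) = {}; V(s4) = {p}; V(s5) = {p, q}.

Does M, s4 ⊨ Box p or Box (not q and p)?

Yes

At s4: Box p is true, Box (not q and p) is false, so Box p or Box (not q and p) is true.
  At s4: Box p requires p at every successor {s2, s4, s5}.
    At s2: p is true.
    At s4: p is true.
    At s5: p is true.
  So Box p is true at s4.
  At s4: Box (not q and p) requires not q and p at every successor {s2, s4, s5}.
    not q and p fails at s2, so Box (not q and p) is false at s4.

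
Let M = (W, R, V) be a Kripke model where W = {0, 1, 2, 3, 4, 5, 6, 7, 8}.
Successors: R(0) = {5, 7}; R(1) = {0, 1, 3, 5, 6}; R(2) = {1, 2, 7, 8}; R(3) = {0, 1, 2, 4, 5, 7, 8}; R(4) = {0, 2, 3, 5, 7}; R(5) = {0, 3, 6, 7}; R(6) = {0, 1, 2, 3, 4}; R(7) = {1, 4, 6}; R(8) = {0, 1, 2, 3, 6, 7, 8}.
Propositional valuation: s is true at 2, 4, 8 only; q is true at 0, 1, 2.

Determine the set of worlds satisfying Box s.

Let φ = Box s. Evaluate φ at each world:
  0 (successors {5, 7}): φ is false.
  1 (successors {0, 1, 3, 5, 6}): φ is false.
  2 (successors {1, 2, 7, 8}): φ is false.
  3 (successors {0, 1, 2, 4, 5, 7, 8}): φ is false.
  4 (successors {0, 2, 3, 5, 7}): φ is false.
  5 (successors {0, 3, 6, 7}): φ is false.
  6 (successors {0, 1, 2, 3, 4}): φ is false.
  7 (successors {1, 4, 6}): φ is false.
  8 (successors {0, 1, 2, 3, 6, 7, 8}): φ is false.
For instance, at 2:
  At 2: Box s requires s at every successor {1, 2, 7, 8}.
    s fails at 1, so Box s is false at 2.
Satisfying worlds: none.

none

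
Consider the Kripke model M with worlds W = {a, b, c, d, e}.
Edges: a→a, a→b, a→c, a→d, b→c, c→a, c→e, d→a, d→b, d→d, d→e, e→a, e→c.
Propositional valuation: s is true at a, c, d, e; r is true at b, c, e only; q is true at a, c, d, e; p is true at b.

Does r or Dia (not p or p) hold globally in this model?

Recall that Dia ψ holds at a world iff ψ holds at some accessible world.
Let φ = r or Dia (not p or p). Evaluate φ at each world:
  a (successors {a, b, c, d}): φ is true.
  b (successors {c}): φ is true.
  c (successors {a, e}): φ is true.
  d (successors {a, b, d, e}): φ is true.
  e (successors {a, c}): φ is true.
For instance, at a:
  At a: r is false, Dia (not p or p) is true, so r or Dia (not p or p) is true.
    At a: Dia (not p or p) requires not p or p at some successor in {a, b, c, d}.
      not p or p holds at a, so Dia (not p or p) is true at a.

Yes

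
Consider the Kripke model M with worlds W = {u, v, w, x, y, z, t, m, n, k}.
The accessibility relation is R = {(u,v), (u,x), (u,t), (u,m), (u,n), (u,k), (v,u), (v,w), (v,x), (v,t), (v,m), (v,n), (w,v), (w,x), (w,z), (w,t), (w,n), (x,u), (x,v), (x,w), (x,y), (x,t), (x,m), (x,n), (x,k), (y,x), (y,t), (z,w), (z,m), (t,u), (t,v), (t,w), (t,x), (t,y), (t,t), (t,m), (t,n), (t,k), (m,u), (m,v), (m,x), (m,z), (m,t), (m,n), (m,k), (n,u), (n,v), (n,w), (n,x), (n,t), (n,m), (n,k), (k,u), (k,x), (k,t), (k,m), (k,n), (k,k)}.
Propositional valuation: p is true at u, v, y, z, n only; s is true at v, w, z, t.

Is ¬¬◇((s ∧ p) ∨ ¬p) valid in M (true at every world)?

Yes

Let φ = ¬¬◇((s ∧ p) ∨ ¬p). Evaluate φ at each world:
  u (successors {v, x, t, m, n, k}): φ is true.
  v (successors {u, w, x, t, m, n}): φ is true.
  w (successors {v, x, z, t, n}): φ is true.
  x (successors {u, v, w, y, t, m, n, k}): φ is true.
  y (successors {x, t}): φ is true.
  z (successors {w, m}): φ is true.
  t (successors {u, v, w, x, y, t, m, n, k}): φ is true.
  m (successors {u, v, x, z, t, n, k}): φ is true.
  n (successors {u, v, w, x, t, m, k}): φ is true.
  k (successors {u, x, t, m, n, k}): φ is true.
For instance, at m:
  At m: ¬◇((s ∧ p) ∨ ¬p) is false, so ¬¬◇((s ∧ p) ∨ ¬p) is true.
    At m: ◇((s ∧ p) ∨ ¬p) is true, so ¬◇((s ∧ p) ∨ ¬p) is false.
      At m: ◇((s ∧ p) ∨ ¬p) requires (s ∧ p) ∨ ¬p at some successor in {u, v, x, z, t, n, k}.
        (s ∧ p) ∨ ¬p holds at v, so ◇((s ∧ p) ∨ ¬p) is true at m.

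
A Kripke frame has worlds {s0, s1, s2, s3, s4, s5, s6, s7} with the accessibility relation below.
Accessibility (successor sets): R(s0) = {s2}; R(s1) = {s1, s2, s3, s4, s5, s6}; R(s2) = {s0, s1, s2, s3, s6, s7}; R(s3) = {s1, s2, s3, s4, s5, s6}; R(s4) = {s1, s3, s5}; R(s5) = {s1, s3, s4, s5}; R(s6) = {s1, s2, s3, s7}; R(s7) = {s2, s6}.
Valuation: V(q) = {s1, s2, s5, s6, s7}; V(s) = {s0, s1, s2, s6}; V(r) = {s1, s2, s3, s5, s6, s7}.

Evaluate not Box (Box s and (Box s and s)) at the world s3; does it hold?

Yes

Recall that Box ψ holds at a world iff ψ holds at every accessible world, and Dia ψ holds iff ψ holds at some accessible world.
At s3: Box (Box s and (Box s and s)) is false, so not Box (Box s and (Box s and s)) is true.
  At s3: Box (Box s and (Box s and s)) requires Box s and (Box s and s) at every successor {s1, s2, s3, s4, s5, s6}.
    Box s and (Box s and s) fails at s1, so Box (Box s and (Box s and s)) is false at s3.
      At s1: Box s is false, Box s and s is false, so Box s and (Box s and s) is false.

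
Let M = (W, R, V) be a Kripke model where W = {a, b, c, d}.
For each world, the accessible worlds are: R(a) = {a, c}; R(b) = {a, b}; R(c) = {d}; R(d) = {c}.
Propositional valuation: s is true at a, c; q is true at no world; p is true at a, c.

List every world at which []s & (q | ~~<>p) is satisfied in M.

Recall that []ψ holds at a world iff ψ holds at every accessible world, and <>ψ holds iff ψ holds at some accessible world.
Let φ = []s & (q | ~~<>p). Evaluate φ at each world:
  a (successors {a, c}): φ is true.
  b (successors {a, b}): φ is false.
  c (successors {d}): φ is false.
  d (successors {c}): φ is true.
For instance, at a:
  At a: []s is true, q | ~~<>p is true, so []s & (q | ~~<>p) is true.
    At a: []s requires s at every successor {a, c}.
      At a: s is true.
      At c: s is true.
    So []s is true at a.
    At a: q is false, ~~<>p is true, so q | ~~<>p is true.
      At a: ~<>p is false, so ~~<>p is true.
Satisfying worlds: {a, d}

a, d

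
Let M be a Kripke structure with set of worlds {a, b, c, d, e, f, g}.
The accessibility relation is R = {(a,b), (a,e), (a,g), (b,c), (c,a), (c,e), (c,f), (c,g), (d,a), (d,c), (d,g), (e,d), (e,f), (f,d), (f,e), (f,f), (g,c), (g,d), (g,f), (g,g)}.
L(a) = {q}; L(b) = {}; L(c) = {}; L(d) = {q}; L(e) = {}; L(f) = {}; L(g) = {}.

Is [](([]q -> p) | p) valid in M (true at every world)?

Let φ = [](([]q -> p) | p). Evaluate φ at each world:
  a (successors {b, e, g}): φ is true.
  b (successors {c}): φ is true.
  c (successors {a, e, f, g}): φ is true.
  d (successors {a, c, g}): φ is true.
  e (successors {d, f}): φ is true.
  f (successors {d, e, f}): φ is true.
  g (successors {c, d, f, g}): φ is true.
For instance, at f:
  At f: [](([]q -> p) | p) requires ([]q -> p) | p at every successor {d, e, f}.
      At d: []q -> p is true, p is false, so ([]q -> p) | p is true.
      At e: []q -> p is true, p is false, so ([]q -> p) | p is true.
      At f: []q -> p is true, p is false, so ([]q -> p) | p is true.
  So [](([]q -> p) | p) is true at f.

Yes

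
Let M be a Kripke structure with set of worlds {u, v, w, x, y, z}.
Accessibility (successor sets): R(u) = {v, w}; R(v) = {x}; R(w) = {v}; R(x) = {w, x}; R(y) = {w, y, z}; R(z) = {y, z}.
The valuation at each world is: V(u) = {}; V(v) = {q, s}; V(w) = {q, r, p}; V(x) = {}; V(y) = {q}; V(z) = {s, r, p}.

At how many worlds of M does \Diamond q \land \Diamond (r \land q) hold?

Let φ = \Diamond q \land \Diamond (r \land q). Evaluate φ at each world:
  u (successors {v, w}): φ is true.
  v (successors {x}): φ is false.
  w (successors {v}): φ is false.
  x (successors {w, x}): φ is true.
  y (successors {w, y, z}): φ is true.
  z (successors {y, z}): φ is false.
For instance, at v:
  At v: \Diamond q is false, \Diamond (r \land q) is false, so \Diamond q \land \Diamond (r \land q) is false.
    At v: \Diamond q requires q at some successor in {x}.
      At x: q is false.
    So \Diamond q is false at v.
    At v: \Diamond (r \land q) requires r \land q at some successor in {x}.
      At x: r \land q is false.
    So \Diamond (r \land q) is false at v.
Satisfying worlds: {u, x, y}

3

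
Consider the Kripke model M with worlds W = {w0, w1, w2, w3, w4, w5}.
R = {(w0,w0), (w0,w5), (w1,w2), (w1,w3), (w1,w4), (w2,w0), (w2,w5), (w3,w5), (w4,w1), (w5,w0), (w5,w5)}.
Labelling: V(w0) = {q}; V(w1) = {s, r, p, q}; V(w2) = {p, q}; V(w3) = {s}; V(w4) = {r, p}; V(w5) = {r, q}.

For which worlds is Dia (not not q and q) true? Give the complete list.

Let φ = Dia (not not q and q). Evaluate φ at each world:
  w0 (successors {w0, w5}): φ is true.
  w1 (successors {w2, w3, w4}): φ is true.
  w2 (successors {w0, w5}): φ is true.
  w3 (successors {w5}): φ is true.
  w4 (successors {w1}): φ is true.
  w5 (successors {w0, w5}): φ is true.
For instance, at w3:
  At w3: Dia (not not q and q) requires not not q and q at some successor in {w5}.
    not not q and q holds at w5, so Dia (not not q and q) is true at w3.
Satisfying worlds: {w0, w1, w2, w3, w4, w5}

w0, w1, w2, w3, w4, w5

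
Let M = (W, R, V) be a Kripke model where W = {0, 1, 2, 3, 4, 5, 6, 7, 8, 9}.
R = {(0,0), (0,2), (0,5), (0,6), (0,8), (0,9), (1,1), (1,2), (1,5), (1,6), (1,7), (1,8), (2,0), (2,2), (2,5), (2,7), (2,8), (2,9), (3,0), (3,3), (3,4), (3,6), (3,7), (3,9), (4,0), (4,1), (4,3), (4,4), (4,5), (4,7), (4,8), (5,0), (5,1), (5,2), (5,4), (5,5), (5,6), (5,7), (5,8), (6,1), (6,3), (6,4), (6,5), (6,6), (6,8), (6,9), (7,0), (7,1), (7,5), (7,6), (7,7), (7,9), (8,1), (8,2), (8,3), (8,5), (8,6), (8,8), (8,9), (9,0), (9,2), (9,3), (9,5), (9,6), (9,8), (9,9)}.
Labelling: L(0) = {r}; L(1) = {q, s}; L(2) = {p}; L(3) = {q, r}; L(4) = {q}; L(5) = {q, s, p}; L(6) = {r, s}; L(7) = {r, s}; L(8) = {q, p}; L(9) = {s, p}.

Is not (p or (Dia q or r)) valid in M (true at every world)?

No

Let φ = not (p or (Dia q or r)). Evaluate φ at each world:
  0 (successors {0, 2, 5, 6, 8, 9}): φ is false.
  1 (successors {1, 2, 5, 6, 7, 8}): φ is false.
  2 (successors {0, 2, 5, 7, 8, 9}): φ is false.
  3 (successors {0, 3, 4, 6, 7, 9}): φ is false.
  4 (successors {0, 1, 3, 4, 5, 7, 8}): φ is false.
  5 (successors {0, 1, 2, 4, 5, 6, 7, 8}): φ is false.
  6 (successors {1, 3, 4, 5, 6, 8, 9}): φ is false.
  7 (successors {0, 1, 5, 6, 7, 9}): φ is false.
  8 (successors {1, 2, 3, 5, 6, 8, 9}): φ is false.
  9 (successors {0, 2, 3, 5, 6, 8, 9}): φ is false.
Detail at 0 (counterexample):
  At 0: p or (Dia q or r) is true, so not (p or (Dia q or r)) is false.
    At 0: p is false, Dia q or r is true, so p or (Dia q or r) is true.
      At 0: Dia q is true, r is true, so Dia q or r is true.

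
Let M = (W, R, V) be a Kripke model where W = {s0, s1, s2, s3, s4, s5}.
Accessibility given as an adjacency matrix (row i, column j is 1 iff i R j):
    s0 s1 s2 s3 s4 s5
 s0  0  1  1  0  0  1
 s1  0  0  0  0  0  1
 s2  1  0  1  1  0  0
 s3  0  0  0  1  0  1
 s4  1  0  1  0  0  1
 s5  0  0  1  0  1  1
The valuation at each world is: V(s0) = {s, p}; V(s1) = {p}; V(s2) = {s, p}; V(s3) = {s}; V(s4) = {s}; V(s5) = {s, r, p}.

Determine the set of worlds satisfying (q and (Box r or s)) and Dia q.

none

Recall that Box ψ holds at a world iff ψ holds at every accessible world, and Dia ψ holds iff ψ holds at some accessible world.
Let φ = (q and (Box r or s)) and Dia q. Evaluate φ at each world:
  s0 (successors {s1, s2, s5}): φ is false.
  s1 (successors {s5}): φ is false.
  s2 (successors {s0, s2, s3}): φ is false.
  s3 (successors {s3, s5}): φ is false.
  s4 (successors {s0, s2, s5}): φ is false.
  s5 (successors {s2, s4, s5}): φ is false.
For instance, at s0:
  At s0: q and (Box r or s) is false, Dia q is false, so (q and (Box r or s)) and Dia q is false.
    At s0: q is false, Box r or s is true, so q and (Box r or s) is false.
      At s0: Box r is false, s is true, so Box r or s is true.
    At s0: Dia q requires q at some successor in {s1, s2, s5}.
      At s1: q is false.
      At s2: q is false.
      At s5: q is false.
    So Dia q is false at s0.
Satisfying worlds: none.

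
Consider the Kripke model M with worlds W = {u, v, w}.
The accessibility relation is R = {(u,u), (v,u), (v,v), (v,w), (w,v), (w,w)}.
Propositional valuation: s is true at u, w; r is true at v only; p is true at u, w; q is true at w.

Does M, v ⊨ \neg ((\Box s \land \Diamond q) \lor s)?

Recall that \Box ψ holds at a world iff ψ holds at every accessible world, and \Diamond ψ holds iff ψ holds at some accessible world.
At v: (\Box s \land \Diamond q) \lor s is false, so \neg ((\Box s \land \Diamond q) \lor s) is true.
  At v: \Box s \land \Diamond q is false, s is false, so (\Box s \land \Diamond q) \lor s is false.
    At v: \Box s is false, \Diamond q is true, so \Box s \land \Diamond q is false.
      At v: \Box s requires s at every successor {u, v, w}.
        s fails at v, so \Box s is false at v.
      At v: \Diamond q requires q at some successor in {u, v, w}.
        q holds at w, so \Diamond q is true at v.

Yes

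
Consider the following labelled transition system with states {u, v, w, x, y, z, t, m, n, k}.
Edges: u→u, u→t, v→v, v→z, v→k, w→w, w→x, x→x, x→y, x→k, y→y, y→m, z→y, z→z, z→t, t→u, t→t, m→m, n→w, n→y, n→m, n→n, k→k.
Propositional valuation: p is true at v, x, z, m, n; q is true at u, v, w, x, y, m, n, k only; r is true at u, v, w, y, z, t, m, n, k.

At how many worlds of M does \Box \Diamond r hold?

10

Recall that \Box ψ holds at a world iff ψ holds at every accessible world, and \Diamond ψ holds iff ψ holds at some accessible world.
Let φ = \Box \Diamond r. Evaluate φ at each world:
  u (successors {u, t}): φ is true.
  v (successors {v, z, k}): φ is true.
  w (successors {w, x}): φ is true.
  x (successors {x, y, k}): φ is true.
  y (successors {y, m}): φ is true.
  z (successors {y, z, t}): φ is true.
  t (successors {u, t}): φ is true.
  m (successors {m}): φ is true.
  n (successors {w, y, m, n}): φ is true.
  k (successors {k}): φ is true.
For instance, at v:
  At v: \Box \Diamond r requires \Diamond r at every successor {v, z, k}.
      At v: \Diamond r requires r at some successor in {v, z, k}.
        r holds at v, so \Diamond r is true at v.
      At z: \Diamond r requires r at some successor in {y, z, t}.
        r holds at y, so \Diamond r is true at z.
      At k: \Diamond r requires r at some successor in {k}.
        r holds at k, so \Diamond r is true at k.
  So \Box \Diamond r is true at v.
Satisfying worlds: {u, v, w, x, y, z, t, m, n, k}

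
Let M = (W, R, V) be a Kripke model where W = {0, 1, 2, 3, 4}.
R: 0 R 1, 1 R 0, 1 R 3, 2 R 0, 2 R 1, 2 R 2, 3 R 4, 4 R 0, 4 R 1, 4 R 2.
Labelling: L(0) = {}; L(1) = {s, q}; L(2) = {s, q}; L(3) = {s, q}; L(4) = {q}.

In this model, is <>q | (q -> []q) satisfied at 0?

Yes

At 0: <>q is true, q -> []q is true, so <>q | (q -> []q) is true.
  At 0: <>q requires q at some successor in {1}.
    q holds at 1, so <>q is true at 0.
  At 0: q is false, []q is true, so q -> []q is true.
    At 0: []q requires q at every successor {1}.
      At 1: q is true.
    So []q is true at 0.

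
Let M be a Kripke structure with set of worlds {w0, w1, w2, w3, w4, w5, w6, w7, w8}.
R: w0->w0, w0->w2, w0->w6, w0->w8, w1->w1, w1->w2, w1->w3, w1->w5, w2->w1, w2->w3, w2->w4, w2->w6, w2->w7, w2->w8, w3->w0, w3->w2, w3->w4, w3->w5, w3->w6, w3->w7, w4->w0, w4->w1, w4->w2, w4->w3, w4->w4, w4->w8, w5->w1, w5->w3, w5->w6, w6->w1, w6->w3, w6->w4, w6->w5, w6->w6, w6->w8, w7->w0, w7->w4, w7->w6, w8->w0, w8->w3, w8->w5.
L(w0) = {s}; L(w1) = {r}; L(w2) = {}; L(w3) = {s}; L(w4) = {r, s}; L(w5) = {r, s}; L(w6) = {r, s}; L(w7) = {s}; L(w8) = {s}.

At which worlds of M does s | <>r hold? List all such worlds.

w0, w1, w2, w3, w4, w5, w6, w7, w8

Let φ = s | <>r. Evaluate φ at each world:
  w0 (successors {w0, w2, w6, w8}): φ is true.
  w1 (successors {w1, w2, w3, w5}): φ is true.
  w2 (successors {w1, w3, w4, w6, w7, w8}): φ is true.
  w3 (successors {w0, w2, w4, w5, w6, w7}): φ is true.
  w4 (successors {w0, w1, w2, w3, w4, w8}): φ is true.
  w5 (successors {w1, w3, w6}): φ is true.
  w6 (successors {w1, w3, w4, w5, w6, w8}): φ is true.
  w7 (successors {w0, w4, w6}): φ is true.
  w8 (successors {w0, w3, w5}): φ is true.
For instance, at w4:
  At w4: s is true, <>r is true, so s | <>r is true.
    At w4: <>r requires r at some successor in {w0, w1, w2, w3, w4, w8}.
      r holds at w1, so <>r is true at w4.
Satisfying worlds: {w0, w1, w2, w3, w4, w5, w6, w7, w8}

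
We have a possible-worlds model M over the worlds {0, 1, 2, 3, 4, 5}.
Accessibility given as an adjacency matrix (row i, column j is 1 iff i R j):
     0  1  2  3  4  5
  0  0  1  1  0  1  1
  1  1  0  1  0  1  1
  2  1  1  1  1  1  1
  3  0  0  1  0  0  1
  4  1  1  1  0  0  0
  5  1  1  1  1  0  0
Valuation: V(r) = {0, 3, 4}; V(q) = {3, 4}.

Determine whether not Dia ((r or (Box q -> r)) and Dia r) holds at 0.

At 0: Dia ((r or (Box q -> r)) and Dia r) is true, so not Dia ((r or (Box q -> r)) and Dia r) is false.
  At 0: Dia ((r or (Box q -> r)) and Dia r) requires (r or (Box q -> r)) and Dia r at some successor in {1, 2, 4, 5}.
    (r or (Box q -> r)) and Dia r holds at 1, so Dia ((r or (Box q -> r)) and Dia r) is true at 0.
      At 1: r or (Box q -> r) is true, Dia r is true, so (r or (Box q -> r)) and Dia r is true.

No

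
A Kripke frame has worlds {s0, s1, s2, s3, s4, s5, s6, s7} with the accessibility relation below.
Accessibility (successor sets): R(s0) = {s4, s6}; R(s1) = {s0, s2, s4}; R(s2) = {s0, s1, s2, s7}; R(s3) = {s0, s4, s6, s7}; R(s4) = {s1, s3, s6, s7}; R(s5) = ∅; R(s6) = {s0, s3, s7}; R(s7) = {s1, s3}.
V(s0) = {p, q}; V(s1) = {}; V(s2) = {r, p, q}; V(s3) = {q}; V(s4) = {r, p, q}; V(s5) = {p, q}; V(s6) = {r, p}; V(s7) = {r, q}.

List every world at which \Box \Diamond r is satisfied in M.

s0, s1, s5, s7

Let φ = \Box \Diamond r. Evaluate φ at each world:
  s0 (successors {s4, s6}): φ is true.
  s1 (successors {s0, s2, s4}): φ is true.
  s2 (successors {s0, s1, s2, s7}): φ is false.
  s3 (successors {s0, s4, s6, s7}): φ is false.
  s4 (successors {s1, s3, s6, s7}): φ is false.
  s5 (successors ∅): φ is true.
  s6 (successors {s0, s3, s7}): φ is false.
  s7 (successors {s1, s3}): φ is true.
For instance, at s2:
  At s2: \Box \Diamond r requires \Diamond r at every successor {s0, s1, s2, s7}.
    \Diamond r fails at s7, so \Box \Diamond r is false at s2.
      At s7: \Diamond r requires r at some successor in {s1, s3}.
        At s1: r is false.
        At s3: r is false.
      So \Diamond r is false at s7.
Satisfying worlds: {s0, s1, s5, s7}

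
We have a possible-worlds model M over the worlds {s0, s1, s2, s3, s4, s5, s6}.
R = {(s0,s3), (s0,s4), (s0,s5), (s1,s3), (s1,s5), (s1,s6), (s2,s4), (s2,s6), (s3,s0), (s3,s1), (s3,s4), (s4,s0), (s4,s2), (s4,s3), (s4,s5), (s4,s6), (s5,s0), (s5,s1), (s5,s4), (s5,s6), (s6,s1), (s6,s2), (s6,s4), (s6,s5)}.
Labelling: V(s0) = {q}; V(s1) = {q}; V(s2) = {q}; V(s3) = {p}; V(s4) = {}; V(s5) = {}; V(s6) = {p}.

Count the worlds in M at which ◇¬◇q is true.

Let φ = ◇¬◇q. Evaluate φ at each world:
  s0 (successors {s3, s4, s5}): φ is false.
  s1 (successors {s3, s5, s6}): φ is false.
  s2 (successors {s4, s6}): φ is false.
  s3 (successors {s0, s1, s4}): φ is true.
  s4 (successors {s0, s2, s3, s5, s6}): φ is true.
  s5 (successors {s0, s1, s4, s6}): φ is true.
  s6 (successors {s1, s2, s4, s5}): φ is true.
For instance, at s6:
  At s6: ◇¬◇q requires ¬◇q at some successor in {s1, s2, s4, s5}.
    ¬◇q holds at s1, so ◇¬◇q is true at s6.
      At s1: ◇q is false, so ¬◇q is true.
Satisfying worlds: {s3, s4, s5, s6}

4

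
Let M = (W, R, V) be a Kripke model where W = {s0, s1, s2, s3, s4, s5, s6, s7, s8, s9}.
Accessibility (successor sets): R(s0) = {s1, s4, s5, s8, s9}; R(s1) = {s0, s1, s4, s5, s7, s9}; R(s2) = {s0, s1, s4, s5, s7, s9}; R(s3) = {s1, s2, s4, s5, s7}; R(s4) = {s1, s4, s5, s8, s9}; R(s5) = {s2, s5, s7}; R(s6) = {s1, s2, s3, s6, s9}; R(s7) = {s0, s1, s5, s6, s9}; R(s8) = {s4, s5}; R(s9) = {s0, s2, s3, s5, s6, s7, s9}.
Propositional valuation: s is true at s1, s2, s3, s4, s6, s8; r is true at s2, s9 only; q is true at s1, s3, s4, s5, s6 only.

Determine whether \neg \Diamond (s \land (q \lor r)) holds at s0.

No

At s0: \Diamond (s \land (q \lor r)) is true, so \neg \Diamond (s \land (q \lor r)) is false.
  At s0: \Diamond (s \land (q \lor r)) requires s \land (q \lor r) at some successor in {s1, s4, s5, s8, s9}.
    s \land (q \lor r) holds at s1, so \Diamond (s \land (q \lor r)) is true at s0.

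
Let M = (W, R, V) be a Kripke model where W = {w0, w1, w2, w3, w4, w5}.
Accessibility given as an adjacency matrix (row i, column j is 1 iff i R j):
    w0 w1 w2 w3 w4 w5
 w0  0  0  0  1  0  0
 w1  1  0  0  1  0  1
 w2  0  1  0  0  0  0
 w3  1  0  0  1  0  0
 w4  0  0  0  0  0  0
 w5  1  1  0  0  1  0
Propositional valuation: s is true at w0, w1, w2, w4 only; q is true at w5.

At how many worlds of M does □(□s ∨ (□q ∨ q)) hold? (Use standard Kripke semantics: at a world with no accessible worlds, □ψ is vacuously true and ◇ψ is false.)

1

Let φ = □(□s ∨ (□q ∨ q)). Evaluate φ at each world:
  w0 (successors {w3}): φ is false.
  w1 (successors {w0, w3, w5}): φ is false.
  w2 (successors {w1}): φ is false.
  w3 (successors {w0, w3}): φ is false.
  w4 (successors ∅): φ is true.
  w5 (successors {w0, w1, w4}): φ is false.
For instance, at w3:
  At w3: □(□s ∨ (□q ∨ q)) requires □s ∨ (□q ∨ q) at every successor {w0, w3}.
    □s ∨ (□q ∨ q) fails at w0, so □(□s ∨ (□q ∨ q)) is false at w3.
      At w0: □s is false, □q ∨ q is false, so □s ∨ (□q ∨ q) is false.
Satisfying worlds: {w4}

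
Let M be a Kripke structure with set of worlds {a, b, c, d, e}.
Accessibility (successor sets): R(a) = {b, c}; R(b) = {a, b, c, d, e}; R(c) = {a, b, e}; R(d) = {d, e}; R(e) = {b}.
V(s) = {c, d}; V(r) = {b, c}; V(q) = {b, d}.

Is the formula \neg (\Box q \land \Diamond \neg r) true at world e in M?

Yes

At e: \Box q \land \Diamond \neg r is false, so \neg (\Box q \land \Diamond \neg r) is true.
  At e: \Box q is true, \Diamond \neg r is false, so \Box q \land \Diamond \neg r is false.
    At e: \Box q requires q at every successor {b}.
      At b: q is true.
    So \Box q is true at e.
    At e: \Diamond \neg r requires \neg r at some successor in {b}.
      At b: \neg r is false.
    So \Diamond \neg r is false at e.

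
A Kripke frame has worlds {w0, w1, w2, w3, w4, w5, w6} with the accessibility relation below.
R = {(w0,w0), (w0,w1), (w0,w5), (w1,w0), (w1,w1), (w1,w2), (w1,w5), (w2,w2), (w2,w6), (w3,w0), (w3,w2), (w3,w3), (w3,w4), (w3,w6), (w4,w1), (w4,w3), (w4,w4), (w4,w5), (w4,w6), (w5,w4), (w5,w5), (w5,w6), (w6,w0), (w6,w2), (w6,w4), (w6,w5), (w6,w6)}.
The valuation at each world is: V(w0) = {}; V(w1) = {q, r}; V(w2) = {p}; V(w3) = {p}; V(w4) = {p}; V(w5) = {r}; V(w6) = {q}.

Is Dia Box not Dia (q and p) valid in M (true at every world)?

Yes

Let φ = Dia Box not Dia (q and p). Evaluate φ at each world:
  w0 (successors {w0, w1, w5}): φ is true.
  w1 (successors {w0, w1, w2, w5}): φ is true.
  w2 (successors {w2, w6}): φ is true.
  w3 (successors {w0, w2, w3, w4, w6}): φ is true.
  w4 (successors {w1, w3, w4, w5, w6}): φ is true.
  w5 (successors {w4, w5, w6}): φ is true.
  w6 (successors {w0, w2, w4, w5, w6}): φ is true.
For instance, at w5:
  At w5: Dia Box not Dia (q and p) requires Box not Dia (q and p) at some successor in {w4, w5, w6}.
    Box not Dia (q and p) holds at w4, so Dia Box not Dia (q and p) is true at w5.
      At w4: Box not Dia (q and p) requires not Dia (q and p) at every successor {w1, w3, w4, w5, w6}.
        At w1: not Dia (q and p) is true.
        At w3: not Dia (q and p) is true.
        At w4: not Dia (q and p) is true.
        At w5: not Dia (q and p) is true.
        At w6: not Dia (q and p) is true.
      So Box not Dia (q and p) is true at w4.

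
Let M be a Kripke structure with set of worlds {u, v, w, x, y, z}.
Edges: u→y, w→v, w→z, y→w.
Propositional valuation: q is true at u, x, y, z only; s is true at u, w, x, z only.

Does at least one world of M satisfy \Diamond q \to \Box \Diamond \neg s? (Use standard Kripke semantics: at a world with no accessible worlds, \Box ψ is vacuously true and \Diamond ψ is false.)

Yes

Let φ = \Diamond q \to \Box \Diamond \neg s. Evaluate φ at each world:
  u (successors {y}): φ is false.
  v (successors ∅): φ is true.
  w (successors {v, z}): φ is false.
  x (successors ∅): φ is true.
  y (successors {w}): φ is true.
  z (successors ∅): φ is true.
Detail at v (witness):
  At v: \Diamond q is false, \Box \Diamond \neg s is true, so \Diamond q \to \Box \Diamond \neg s is true.
    At v: no accessible worlds, so \Diamond q is false.
    At v: no accessible worlds, so \Box \Diamond \neg s holds vacuously.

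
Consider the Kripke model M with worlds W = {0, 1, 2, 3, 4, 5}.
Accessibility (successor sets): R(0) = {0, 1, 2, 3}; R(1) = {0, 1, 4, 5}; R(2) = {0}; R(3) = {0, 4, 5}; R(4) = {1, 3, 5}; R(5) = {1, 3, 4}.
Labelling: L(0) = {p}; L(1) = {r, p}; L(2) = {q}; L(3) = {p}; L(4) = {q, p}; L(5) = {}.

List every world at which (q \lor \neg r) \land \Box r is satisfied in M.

none

Let φ = (q \lor \neg r) \land \Box r. Evaluate φ at each world:
  0 (successors {0, 1, 2, 3}): φ is false.
  1 (successors {0, 1, 4, 5}): φ is false.
  2 (successors {0}): φ is false.
  3 (successors {0, 4, 5}): φ is false.
  4 (successors {1, 3, 5}): φ is false.
  5 (successors {1, 3, 4}): φ is false.
For instance, at 0:
  At 0: q \lor \neg r is true, \Box r is false, so (q \lor \neg r) \land \Box r is false.
    At 0: \Box r requires r at every successor {0, 1, 2, 3}.
      r fails at 0, so \Box r is false at 0.
Satisfying worlds: none.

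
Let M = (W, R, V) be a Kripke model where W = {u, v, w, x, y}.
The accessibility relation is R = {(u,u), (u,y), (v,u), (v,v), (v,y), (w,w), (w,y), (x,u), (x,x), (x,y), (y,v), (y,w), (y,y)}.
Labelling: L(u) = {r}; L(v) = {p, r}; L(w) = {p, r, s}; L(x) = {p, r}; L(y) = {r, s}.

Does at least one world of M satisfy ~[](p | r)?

Recall that []ψ holds at a world iff ψ holds at every accessible world, and <>ψ holds iff ψ holds at some accessible world.
Let φ = ~[](p | r). Evaluate φ at each world:
  u (successors {u, y}): φ is false.
  v (successors {u, v, y}): φ is false.
  w (successors {w, y}): φ is false.
  x (successors {u, x, y}): φ is false.
  y (successors {v, w, y}): φ is false.
For instance, at v:
  At v: [](p | r) is true, so ~[](p | r) is false.
    At v: [](p | r) requires p | r at every successor {u, v, y}.
      At u: p | r is true.
      At v: p | r is true.
      At y: p | r is true.
    So [](p | r) is true at v.

No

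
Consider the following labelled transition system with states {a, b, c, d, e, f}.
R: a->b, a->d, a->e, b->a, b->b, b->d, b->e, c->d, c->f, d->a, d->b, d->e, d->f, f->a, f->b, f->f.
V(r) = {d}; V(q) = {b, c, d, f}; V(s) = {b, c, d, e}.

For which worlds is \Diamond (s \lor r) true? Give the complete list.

a, b, c, d, f

Recall that \Diamond ψ holds at a world iff ψ holds at some accessible world.
Let φ = \Diamond (s \lor r). Evaluate φ at each world:
  a (successors {b, d, e}): φ is true.
  b (successors {a, b, d, e}): φ is true.
  c (successors {d, f}): φ is true.
  d (successors {a, b, e, f}): φ is true.
  e (successors ∅): φ is false.
  f (successors {a, b, f}): φ is true.
For instance, at b:
  At b: \Diamond (s \lor r) requires s \lor r at some successor in {a, b, d, e}.
    s \lor r holds at b, so \Diamond (s \lor r) is true at b.
Satisfying worlds: {a, b, c, d, f}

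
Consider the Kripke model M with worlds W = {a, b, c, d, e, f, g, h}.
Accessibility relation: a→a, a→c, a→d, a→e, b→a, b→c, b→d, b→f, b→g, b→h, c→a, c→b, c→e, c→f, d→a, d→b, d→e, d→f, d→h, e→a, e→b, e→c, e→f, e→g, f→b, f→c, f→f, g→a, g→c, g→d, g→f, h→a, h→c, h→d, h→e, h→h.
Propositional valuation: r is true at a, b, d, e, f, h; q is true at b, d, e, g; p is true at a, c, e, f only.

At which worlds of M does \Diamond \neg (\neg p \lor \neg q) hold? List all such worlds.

Recall that \Diamond ψ holds at a world iff ψ holds at some accessible world.
Let φ = \Diamond \neg (\neg p \lor \neg q). Evaluate φ at each world:
  a (successors {a, c, d, e}): φ is true.
  b (successors {a, c, d, f, g, h}): φ is false.
  c (successors {a, b, e, f}): φ is true.
  d (successors {a, b, e, f, h}): φ is true.
  e (successors {a, b, c, f, g}): φ is false.
  f (successors {b, c, f}): φ is false.
  g (successors {a, c, d, f}): φ is false.
  h (successors {a, c, d, e, h}): φ is true.
For instance, at f:
  At f: \Diamond \neg (\neg p \lor \neg q) requires \neg (\neg p \lor \neg q) at some successor in {b, c, f}.
    At b: \neg (\neg p \lor \neg q) is false.
    At c: \neg (\neg p \lor \neg q) is false.
    At f: \neg (\neg p \lor \neg q) is false.
  So \Diamond \neg (\neg p \lor \neg q) is false at f.
Satisfying worlds: {a, c, d, h}

a, c, d, h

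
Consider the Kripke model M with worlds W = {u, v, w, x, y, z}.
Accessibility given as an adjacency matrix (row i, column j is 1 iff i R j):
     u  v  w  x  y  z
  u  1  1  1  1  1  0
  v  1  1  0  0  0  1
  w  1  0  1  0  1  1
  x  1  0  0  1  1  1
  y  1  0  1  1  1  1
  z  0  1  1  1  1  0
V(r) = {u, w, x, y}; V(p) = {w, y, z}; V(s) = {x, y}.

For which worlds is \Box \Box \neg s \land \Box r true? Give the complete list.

none

Recall that \Box ψ holds at a world iff ψ holds at every accessible world, and \Diamond ψ holds iff ψ holds at some accessible world.
Let φ = \Box \Box \neg s \land \Box r. Evaluate φ at each world:
  u (successors {u, v, w, x, y}): φ is false.
  v (successors {u, v, z}): φ is false.
  w (successors {u, w, y, z}): φ is false.
  x (successors {u, x, y, z}): φ is false.
  y (successors {u, w, x, y, z}): φ is false.
  z (successors {v, w, x, y}): φ is false.
For instance, at v:
  At v: \Box \Box \neg s is false, \Box r is false, so \Box \Box \neg s \land \Box r is false.
    At v: \Box \Box \neg s requires \Box \neg s at every successor {u, v, z}.
      \Box \neg s fails at u, so \Box \Box \neg s is false at v.
    At v: \Box r requires r at every successor {u, v, z}.
      r fails at v, so \Box r is false at v.
Satisfying worlds: none.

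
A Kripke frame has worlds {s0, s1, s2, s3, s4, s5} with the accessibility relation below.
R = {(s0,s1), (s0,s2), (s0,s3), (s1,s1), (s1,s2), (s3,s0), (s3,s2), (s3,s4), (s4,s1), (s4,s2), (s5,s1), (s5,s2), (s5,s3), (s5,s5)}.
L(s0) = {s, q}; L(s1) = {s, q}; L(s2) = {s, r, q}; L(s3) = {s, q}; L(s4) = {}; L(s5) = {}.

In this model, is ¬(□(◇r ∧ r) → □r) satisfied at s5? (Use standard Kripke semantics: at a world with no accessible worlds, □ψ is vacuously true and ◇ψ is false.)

At s5: □(◇r ∧ r) → □r is true, so ¬(□(◇r ∧ r) → □r) is false.
  At s5: □(◇r ∧ r) is false, □r is false, so □(◇r ∧ r) → □r is true.
    At s5: □(◇r ∧ r) requires ◇r ∧ r at every successor {s1, s2, s3, s5}.
      ◇r ∧ r fails at s1, so □(◇r ∧ r) is false at s5.
    At s5: □r requires r at every successor {s1, s2, s3, s5}.
      r fails at s1, so □r is false at s5.

No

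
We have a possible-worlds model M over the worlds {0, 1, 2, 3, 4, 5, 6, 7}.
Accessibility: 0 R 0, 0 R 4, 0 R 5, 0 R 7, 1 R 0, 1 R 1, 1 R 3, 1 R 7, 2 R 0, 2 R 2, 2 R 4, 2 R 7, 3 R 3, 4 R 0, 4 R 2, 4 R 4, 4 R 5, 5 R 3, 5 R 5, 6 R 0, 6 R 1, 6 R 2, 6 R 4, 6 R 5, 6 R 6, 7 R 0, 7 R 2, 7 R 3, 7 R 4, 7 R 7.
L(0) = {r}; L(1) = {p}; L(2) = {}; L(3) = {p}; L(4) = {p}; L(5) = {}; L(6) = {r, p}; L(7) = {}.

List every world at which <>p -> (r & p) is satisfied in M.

6

Recall that <>ψ holds at a world iff ψ holds at some accessible world.
Let φ = <>p -> (r & p). Evaluate φ at each world:
  0 (successors {0, 4, 5, 7}): φ is false.
  1 (successors {0, 1, 3, 7}): φ is false.
  2 (successors {0, 2, 4, 7}): φ is false.
  3 (successors {3}): φ is false.
  4 (successors {0, 2, 4, 5}): φ is false.
  5 (successors {3, 5}): φ is false.
  6 (successors {0, 1, 2, 4, 5, 6}): φ is true.
  7 (successors {0, 2, 3, 4, 7}): φ is false.
For instance, at 6:
  At 6: <>p is true, r & p is true, so <>p -> (r & p) is true.
    At 6: <>p requires p at some successor in {0, 1, 2, 4, 5, 6}.
      p holds at 1, so <>p is true at 6.
Satisfying worlds: {6}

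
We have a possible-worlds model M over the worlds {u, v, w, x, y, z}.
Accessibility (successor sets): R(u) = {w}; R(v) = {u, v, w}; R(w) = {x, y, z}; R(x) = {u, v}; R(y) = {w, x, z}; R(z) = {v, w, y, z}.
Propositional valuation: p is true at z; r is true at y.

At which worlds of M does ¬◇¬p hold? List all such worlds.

Let φ = ¬◇¬p. Evaluate φ at each world:
  u (successors {w}): φ is false.
  v (successors {u, v, w}): φ is false.
  w (successors {x, y, z}): φ is false.
  x (successors {u, v}): φ is false.
  y (successors {w, x, z}): φ is false.
  z (successors {v, w, y, z}): φ is false.
For instance, at v:
  At v: ◇¬p is true, so ¬◇¬p is false.
    At v: ◇¬p requires ¬p at some successor in {u, v, w}.
      ¬p holds at u, so ◇¬p is true at v.
Satisfying worlds: none.

none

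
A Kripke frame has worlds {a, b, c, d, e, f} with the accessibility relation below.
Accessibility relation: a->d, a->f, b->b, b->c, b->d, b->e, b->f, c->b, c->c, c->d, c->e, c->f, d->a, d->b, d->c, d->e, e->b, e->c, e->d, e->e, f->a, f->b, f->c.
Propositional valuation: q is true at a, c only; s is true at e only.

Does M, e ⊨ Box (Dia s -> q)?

At e: Box (Dia s -> q) requires Dia s -> q at every successor {b, c, d, e}.
  Dia s -> q fails at b, so Box (Dia s -> q) is false at e.
    At b: Dia s is true, q is false, so Dia s -> q is false.
      At b: Dia s requires s at some successor in {b, c, d, e, f}.
        s holds at e, so Dia s is true at b.

No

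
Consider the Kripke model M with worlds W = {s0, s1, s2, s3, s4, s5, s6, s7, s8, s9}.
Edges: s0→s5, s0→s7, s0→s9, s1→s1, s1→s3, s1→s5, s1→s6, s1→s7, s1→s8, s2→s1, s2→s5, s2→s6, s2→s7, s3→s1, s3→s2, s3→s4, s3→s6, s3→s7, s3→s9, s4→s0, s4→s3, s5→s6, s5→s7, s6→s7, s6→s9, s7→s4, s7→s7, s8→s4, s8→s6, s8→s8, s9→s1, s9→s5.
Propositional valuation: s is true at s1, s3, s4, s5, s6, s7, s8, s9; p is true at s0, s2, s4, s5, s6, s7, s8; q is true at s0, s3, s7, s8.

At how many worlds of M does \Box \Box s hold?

5

Let φ = \Box \Box s. Evaluate φ at each world:
  s0 (successors {s5, s7, s9}): φ is true.
  s1 (successors {s1, s3, s5, s6, s7, s8}): φ is false.
  s2 (successors {s1, s5, s6, s7}): φ is true.
  s3 (successors {s1, s2, s4, s6, s7, s9}): φ is false.
  s4 (successors {s0, s3}): φ is false.
  s5 (successors {s6, s7}): φ is true.
  s6 (successors {s7, s9}): φ is true.
  s7 (successors {s4, s7}): φ is false.
  s8 (successors {s4, s6, s8}): φ is false.
  s9 (successors {s1, s5}): φ is true.
For instance, at s9:
  At s9: \Box \Box s requires \Box s at every successor {s1, s5}.
      At s1: \Box s requires s at every successor {s1, s3, s5, s6, s7, s8}.
        At s1: s is true.
        At s3: s is true.
        At s5: s is true.
        At s6: s is true.
        At s7: s is true.
        At s8: s is true.
      So \Box s is true at s1.
      At s5: \Box s requires s at every successor {s6, s7}.
        At s6: s is true.
        At s7: s is true.
      So \Box s is true at s5.
  So \Box \Box s is true at s9.
Satisfying worlds: {s0, s2, s5, s6, s9}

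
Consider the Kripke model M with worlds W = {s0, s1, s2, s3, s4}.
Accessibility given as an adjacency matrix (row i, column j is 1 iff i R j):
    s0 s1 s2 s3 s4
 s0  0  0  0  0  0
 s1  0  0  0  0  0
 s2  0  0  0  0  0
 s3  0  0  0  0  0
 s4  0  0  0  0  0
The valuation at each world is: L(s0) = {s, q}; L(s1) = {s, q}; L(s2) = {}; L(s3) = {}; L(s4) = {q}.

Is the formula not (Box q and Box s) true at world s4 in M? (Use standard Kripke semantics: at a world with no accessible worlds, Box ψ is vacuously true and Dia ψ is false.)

No

At s4: Box q and Box s is true, so not (Box q and Box s) is false.
  At s4: Box q is true, Box s is true, so Box q and Box s is true.
    At s4: no accessible worlds, so Box q holds vacuously.
    At s4: no accessible worlds, so Box s holds vacuously.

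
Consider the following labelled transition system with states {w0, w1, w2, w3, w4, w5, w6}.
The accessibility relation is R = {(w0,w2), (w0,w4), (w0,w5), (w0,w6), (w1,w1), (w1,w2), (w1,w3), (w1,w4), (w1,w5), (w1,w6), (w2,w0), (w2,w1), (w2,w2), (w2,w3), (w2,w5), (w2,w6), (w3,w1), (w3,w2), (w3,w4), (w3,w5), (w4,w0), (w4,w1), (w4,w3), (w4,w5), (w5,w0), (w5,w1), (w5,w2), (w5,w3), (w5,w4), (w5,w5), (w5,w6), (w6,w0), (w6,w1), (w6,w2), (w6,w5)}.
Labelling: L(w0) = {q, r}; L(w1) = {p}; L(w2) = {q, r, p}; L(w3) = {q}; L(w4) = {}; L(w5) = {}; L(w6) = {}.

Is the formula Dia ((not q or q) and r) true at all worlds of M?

Yes

Let φ = Dia ((not q or q) and r). Evaluate φ at each world:
  w0 (successors {w2, w4, w5, w6}): φ is true.
  w1 (successors {w1, w2, w3, w4, w5, w6}): φ is true.
  w2 (successors {w0, w1, w2, w3, w5, w6}): φ is true.
  w3 (successors {w1, w2, w4, w5}): φ is true.
  w4 (successors {w0, w1, w3, w5}): φ is true.
  w5 (successors {w0, w1, w2, w3, w4, w5, w6}): φ is true.
  w6 (successors {w0, w1, w2, w5}): φ is true.
For instance, at w1:
  At w1: Dia ((not q or q) and r) requires (not q or q) and r at some successor in {w1, w2, w3, w4, w5, w6}.
    (not q or q) and r holds at w2, so Dia ((not q or q) and r) is true at w1.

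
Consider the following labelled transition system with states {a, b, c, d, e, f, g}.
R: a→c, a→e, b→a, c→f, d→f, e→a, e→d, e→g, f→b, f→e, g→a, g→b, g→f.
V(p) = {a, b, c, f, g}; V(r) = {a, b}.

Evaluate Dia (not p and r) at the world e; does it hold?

No

Recall that Dia ψ holds at a world iff ψ holds at some accessible world.
At e: Dia (not p and r) requires not p and r at some successor in {a, d, g}.
  At a: not p and r is false.
  At d: not p and r is false.
  At g: not p and r is false.
So Dia (not p and r) is false at e.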